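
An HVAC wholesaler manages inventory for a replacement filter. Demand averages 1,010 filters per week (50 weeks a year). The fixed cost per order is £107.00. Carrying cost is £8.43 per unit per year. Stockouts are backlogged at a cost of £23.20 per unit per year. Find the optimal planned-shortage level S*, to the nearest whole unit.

S* ≈ 352 filters

Annual demand D = 1,010 × 50 = 50,500.
With planned backorders, Q* = √(2DS/H) · √((H+B)/B).
√(2DS/H) = √(2 × 50,500 × 107 / 8.43) = 1132.241.
√((H+B)/B) = √((8.43+23.2)/23.2) = 1.1676.
Q* ≈ 1322.039.
S* = Q* · H/(H+B) = 1322.039 × 8.43/31.63 ≈ 352.349.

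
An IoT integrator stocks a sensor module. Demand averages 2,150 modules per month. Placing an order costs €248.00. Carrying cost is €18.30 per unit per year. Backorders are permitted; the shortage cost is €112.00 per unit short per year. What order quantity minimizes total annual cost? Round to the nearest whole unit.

Q* ≈ 902 modules

Annual demand D = 2,150 × 12 = 25,800.
With planned backorders, Q* = √(2DS/H) · √((H+B)/B).
√(2DS/H) = √(2 × 25,800 × 248 / 18.3) = 836.229.
√((H+B)/B) = √((18.3+112)/112) = 1.0786.
Q* ≈ 901.962.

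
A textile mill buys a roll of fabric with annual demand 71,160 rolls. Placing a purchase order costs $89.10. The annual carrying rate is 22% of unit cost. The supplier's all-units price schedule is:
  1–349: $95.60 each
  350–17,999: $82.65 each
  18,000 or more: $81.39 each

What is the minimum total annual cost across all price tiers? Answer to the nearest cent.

TC* ≈ $5,896,558.64

Holding cost per unit per year at price C is H = 0.22·C.
For each price level, check whether its EOQ is feasible; otherwise the best quantity at that price is the breakpoint.
Tier 1 ($95.60): EOQ = 776.5 exceeds tier's upper bound 349, so this tier is dominated.
EOQ at $82.65 = 835.1 (feasible in tier 2): TC = 71,160×$82.65 + (71,160/835.1)×89.1 + (835.1/2)×0.22×$82.65 = $5,896,558.64.
EOQ at $81.39 = 841.5 < 18000, so use break Q=18000: TC = 71,160×$81.39 + (71,160/18000.0)×89.1 + (18000.0/2)×0.22×$81.39 = $5,953,216.84.
Lowest total cost among the candidates is at Q = 835.1.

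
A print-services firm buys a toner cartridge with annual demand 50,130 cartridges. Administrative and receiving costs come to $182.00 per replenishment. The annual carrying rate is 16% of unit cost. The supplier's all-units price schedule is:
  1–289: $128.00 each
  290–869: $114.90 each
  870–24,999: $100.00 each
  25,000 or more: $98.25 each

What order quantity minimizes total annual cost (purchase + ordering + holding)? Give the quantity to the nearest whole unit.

Q* ≈ 1,068 cartridges

Holding cost per unit per year at price C is H = 0.16·C.
Evaluate total cost at each tier's feasible EOQ or, if the EOQ is below the tier, at the tier's minimum quantity.
Tier 1 ($128.00): EOQ = 943.9 exceeds tier's upper bound 289, so this tier is dominated.
Tier 2 ($114.90): EOQ = 996.3 exceeds tier's upper bound 869, so this tier is dominated.
EOQ at $100.00 = 1067.9 (feasible in tier 3): TC = 50,130×$100.00 + (50,130/1067.9)×182 + (1067.9/2)×0.16×$100.00 = $5,030,086.75.
EOQ at $98.25 = 1077.4 < 25000, so use break Q=25000: TC = 50,130×$98.25 + (50,130/25000.0)×182 + (25000.0/2)×0.16×$98.25 = $5,122,137.45.
Lowest total cost is $5,030,086.75 at Q = 1067.9.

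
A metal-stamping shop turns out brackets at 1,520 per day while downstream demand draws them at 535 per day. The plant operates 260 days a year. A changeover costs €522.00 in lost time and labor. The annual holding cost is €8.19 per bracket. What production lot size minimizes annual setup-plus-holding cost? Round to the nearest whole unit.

Annual demand D = 535 × 260 = 139,100.
Production build-up factor (1 − d/p) = 1 − 535/1,520 = 0.6480.
Q* = √(2DS / (H(1 − d/p))) = √(2 × 139,100 × 522 / (8.19 × 0.6480)).
= √(145,220,400 / 5.3073) ≈ 5230.889.

Q* ≈ 5,231 brackets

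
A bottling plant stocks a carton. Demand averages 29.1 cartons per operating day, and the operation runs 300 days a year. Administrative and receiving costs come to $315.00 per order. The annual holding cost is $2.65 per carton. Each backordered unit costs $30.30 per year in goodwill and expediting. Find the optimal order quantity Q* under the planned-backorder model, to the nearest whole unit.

Q* ≈ 1,502 cartons

Annual demand D = 29.1 × 300 = 8,730.
With planned backorders, Q* = √(2DS/H) · √((H+B)/B).
√(2DS/H) = √(2 × 8,730 × 315 / 2.65) = 1440.637.
√((H+B)/B) = √((2.65+30.3)/30.3) = 1.0428.
Q* ≈ 1502.314.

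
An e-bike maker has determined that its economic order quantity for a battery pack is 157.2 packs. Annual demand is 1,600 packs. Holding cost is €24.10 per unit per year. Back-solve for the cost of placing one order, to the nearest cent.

Squaring Q* = √(2DS/H) gives Q*² = 2DS/H.
From Q* = √(2DS/H): S = Q*²H / (2D) = 157.2² × 24.1 / (2 × 1,600) = 186.1110.

S ≈ €186.11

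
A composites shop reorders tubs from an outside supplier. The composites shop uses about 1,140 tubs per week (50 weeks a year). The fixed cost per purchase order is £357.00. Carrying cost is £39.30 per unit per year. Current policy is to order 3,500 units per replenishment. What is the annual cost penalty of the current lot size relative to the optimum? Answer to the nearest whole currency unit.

Extra cost ≈ £34,596 per year

Annual demand D = 1,140 × 50 = 57,000.
EOQ = √(2DS/H) = √(2 × 57,000 × 357 / 39.3) ≈ 1017.63.
Cost at Q* = (D/Q*)S + (Q*/2)H = √(2DSH) ≈ £39,992.89.
Cost at Q = 3,500: (57,000/3,500)×357 + (3,500/2)×39.3 = £5,814.00 + £68,775.00 = £74,589.00.
Excess = £74,589.00 − £39,992.89 = £34,596.11.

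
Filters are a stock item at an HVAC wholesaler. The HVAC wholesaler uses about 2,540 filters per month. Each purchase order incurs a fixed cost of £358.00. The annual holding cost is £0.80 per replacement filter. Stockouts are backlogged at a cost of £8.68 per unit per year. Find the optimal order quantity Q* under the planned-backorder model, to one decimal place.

Q* ≈ 5,458.4 filters

Annual demand D = 2,540 × 12 = 30,480.
With planned backorders, Q* = √(2DS/H) · √((H+B)/B).
√(2DS/H) = √(2 × 30,480 × 358 / 0.8) = 5222.988.
√((H+B)/B) = √((0.8+8.68)/8.68) = 1.0451.
Q* ≈ 5458.374.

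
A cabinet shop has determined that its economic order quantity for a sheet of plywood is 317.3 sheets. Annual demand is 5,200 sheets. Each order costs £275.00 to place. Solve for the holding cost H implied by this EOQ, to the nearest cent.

The basic EOQ model gives Q* = √(2DS/H); rearrange for the unknown.
From Q* = √(2DS/H): H = 2DS / Q*² = 2 × 5,200 × 275 / 317.3² = 28.4070.

H ≈ £28.41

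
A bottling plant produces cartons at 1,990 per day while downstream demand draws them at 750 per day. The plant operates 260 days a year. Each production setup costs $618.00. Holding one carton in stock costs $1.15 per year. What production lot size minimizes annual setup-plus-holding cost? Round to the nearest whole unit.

Annual demand D = 750 × 260 = 195,000.
Production build-up factor (1 − d/p) = 1 − 750/1,990 = 0.6231.
Q* = √(2DS / (H(1 − d/p))) = √(2 × 195,000 × 618 / (1.15 × 0.6231)).
= √(241,020,000 / 0.7166) ≈ 18339.746.

Q* ≈ 18,340 cartons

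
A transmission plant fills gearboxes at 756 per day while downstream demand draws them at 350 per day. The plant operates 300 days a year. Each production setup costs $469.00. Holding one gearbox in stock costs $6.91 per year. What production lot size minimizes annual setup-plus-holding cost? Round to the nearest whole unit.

Q* ≈ 5,152 gearboxes

Annual demand D = 350 × 300 = 105,000.
Production build-up factor (1 − d/p) = 1 − 350/756 = 0.5370.
Q* = √(2DS / (H(1 − d/p))) = √(2 × 105,000 × 469 / (6.91 × 0.5370)).
= √(98,490,000 / 3.7109) ≈ 5151.752.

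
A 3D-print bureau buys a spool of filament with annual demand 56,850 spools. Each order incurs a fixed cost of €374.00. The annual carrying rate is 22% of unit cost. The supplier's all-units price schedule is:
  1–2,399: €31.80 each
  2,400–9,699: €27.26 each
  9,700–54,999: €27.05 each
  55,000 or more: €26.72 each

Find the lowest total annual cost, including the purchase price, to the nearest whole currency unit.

Holding cost per unit per year at price C is H = 0.22·C.
For each price level, check whether its EOQ is feasible; otherwise the best quantity at that price is the breakpoint.
Tier 1 (€31.80): EOQ = 2465.4 exceeds tier's upper bound 2399, so this tier is dominated.
EOQ at €27.26 = 2662.8 (feasible in tier 2): TC = 56,850×€27.26 + (56,850/2662.8)×374 + (2662.8/2)×0.22×€27.26 = €1,565,700.46.
EOQ at €27.05 = 2673.1 < 9700, so use break Q=9700: TC = 56,850×€27.05 + (56,850/9700.0)×374 + (9700.0/2)×0.22×€27.05 = €1,568,846.80.
EOQ at €26.72 = 2689.6 < 55000, so use break Q=55000: TC = 56,850×€26.72 + (56,850/55000.0)×374 + (55000.0/2)×0.22×€26.72 = €1,681,074.58.
Lowest total cost among the candidates is at Q = 2662.8.

TC* ≈ €1,565,700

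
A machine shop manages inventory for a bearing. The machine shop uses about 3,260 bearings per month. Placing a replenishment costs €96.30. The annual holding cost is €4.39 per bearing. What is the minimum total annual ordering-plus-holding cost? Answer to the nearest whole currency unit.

TC* ≈ €5,751

Annual demand D = 3,260 × 12 = 39,120.
EOQ = √(2DS/H) = √(2 × 39,120 × 96.3 / 4.39) ≈ 1310.07.
At the optimum the two cost components are equal, so total cost = 2·(Q*/2)H = Q*·H.
Minimum total = √(2DSH) = √(2 × 39,120 × 96.3 × 4.39) ≈ 5751.218.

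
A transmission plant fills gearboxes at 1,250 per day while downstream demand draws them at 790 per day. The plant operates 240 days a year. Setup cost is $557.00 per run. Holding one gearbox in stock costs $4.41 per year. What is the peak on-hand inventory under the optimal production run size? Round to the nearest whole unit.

I_max ≈ 4,198 gearboxes

Annual demand D = 790 × 240 = 189,600.
Production build-up factor (1 − d/p) = 1 − 790/1,250 = 0.3680.
Q* = √(2DS / (H(1 − d/p))) = √(2 × 189,600 × 557 / (4.41 × 0.3680)).
= √(211,214,400 / 1.6229) ≈ 11408.238.
Maximum inventory = Q*(1 − d/p) = 11408.238 × 0.3680 ≈ 4198.231.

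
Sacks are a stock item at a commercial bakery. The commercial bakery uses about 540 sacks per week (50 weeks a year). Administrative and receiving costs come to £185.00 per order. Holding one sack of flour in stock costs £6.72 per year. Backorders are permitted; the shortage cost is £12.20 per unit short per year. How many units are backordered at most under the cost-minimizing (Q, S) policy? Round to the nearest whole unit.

S* ≈ 539 sacks

Annual demand D = 540 × 50 = 27,000.
With planned backorders, Q* = √(2DS/H) · √((H+B)/B).
√(2DS/H) = √(2 × 27,000 × 185 / 6.72) = 1219.265.
√((H+B)/B) = √((6.72+12.2)/12.2) = 1.2453.
Q* ≈ 1518.374.
S* = Q* · H/(H+B) = 1518.374 × 6.72/18.92 ≈ 539.296.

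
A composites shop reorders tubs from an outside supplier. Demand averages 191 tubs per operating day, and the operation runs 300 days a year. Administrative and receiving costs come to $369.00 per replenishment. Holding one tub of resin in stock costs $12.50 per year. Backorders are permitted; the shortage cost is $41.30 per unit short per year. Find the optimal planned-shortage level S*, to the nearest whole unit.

S* ≈ 488 tubs

Annual demand D = 191 × 300 = 57,300.
With planned backorders, Q* = √(2DS/H) · √((H+B)/B).
√(2DS/H) = √(2 × 57,300 × 369 / 12.5) = 1839.291.
√((H+B)/B) = √((12.5+41.3)/41.3) = 1.1413.
Q* ≈ 2099.262.
S* = Q* · H/(H+B) = 2099.262 × 12.5/53.8 ≈ 487.747.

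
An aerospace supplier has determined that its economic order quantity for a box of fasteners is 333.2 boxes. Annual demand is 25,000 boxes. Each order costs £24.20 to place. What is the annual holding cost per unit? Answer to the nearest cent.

H ≈ £10.90

The basic EOQ model gives Q* = √(2DS/H); rearrange for the unknown.
From Q* = √(2DS/H): H = 2DS / Q*² = 2 × 25,000 × 24.2 / 333.2² = 10.8987.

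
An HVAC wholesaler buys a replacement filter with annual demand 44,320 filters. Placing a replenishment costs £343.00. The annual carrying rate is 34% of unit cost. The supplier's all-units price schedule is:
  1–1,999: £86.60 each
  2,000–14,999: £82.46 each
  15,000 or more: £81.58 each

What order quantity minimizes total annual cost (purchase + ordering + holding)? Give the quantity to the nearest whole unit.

Q* ≈ 2,000 filters

Holding cost per unit per year at price C is H = 0.34·C.
Candidates are each tier's EOQ (if it falls in that tier) and each price-break quantity.
EOQ at £86.60 = 1016.2 (feasible in tier 1): TC = 44,320×£86.60 + (44,320/1016.2)×343 + (1016.2/2)×0.34×£86.60 = £3,868,031.91.
EOQ at £82.46 = 1041.4 < 2000, so use break Q=2000: TC = 44,320×£82.46 + (44,320/2000.0)×343 + (2000.0/2)×0.34×£82.46 = £3,690,264.48.
EOQ at £81.58 = 1047.0 < 15000, so use break Q=15000: TC = 44,320×£81.58 + (44,320/15000.0)×343 + (15000.0/2)×0.34×£81.58 = £3,824,668.05.
Lowest total cost is £3,690,264.48 at Q = 2000.0.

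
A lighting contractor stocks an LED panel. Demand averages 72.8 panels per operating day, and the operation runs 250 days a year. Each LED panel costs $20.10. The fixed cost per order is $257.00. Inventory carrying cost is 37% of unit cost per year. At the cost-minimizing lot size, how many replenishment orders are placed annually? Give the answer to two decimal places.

Annual demand D = 72.8 × 250 = 18,200.
Holding cost H = 0.37 × $20.10 = $7.4370 per unit per year.
The optimal lot size = √(2DS/H) = √(2 × 18,200 × 257 / 7.437) ≈ 1121.55.
Orders per year = D / Q* = 18,200 / 1121.55 ≈ 16.228.

N ≈ 16.23 orders per year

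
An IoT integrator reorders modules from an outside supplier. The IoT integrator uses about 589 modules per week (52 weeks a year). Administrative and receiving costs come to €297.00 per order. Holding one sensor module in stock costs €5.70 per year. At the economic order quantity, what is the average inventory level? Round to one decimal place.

Annual demand D = 589 × 52 = 30,628.
EOQ = √(2DS/H) = √(2 × 30,628 × 297 / 5.7) ≈ 1786.55.
Average inventory = Q*/2 ≈ 1786.55 / 2 = 893.275.

Average inventory ≈ 893.3 modules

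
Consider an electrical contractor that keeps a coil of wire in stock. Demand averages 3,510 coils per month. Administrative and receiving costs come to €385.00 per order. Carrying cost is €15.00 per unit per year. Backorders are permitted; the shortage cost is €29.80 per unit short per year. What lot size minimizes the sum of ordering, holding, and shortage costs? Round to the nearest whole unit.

Q* ≈ 1,803 coils

Annual demand D = 3,510 × 12 = 42,120.
With planned backorders, Q* = √(2DS/H) · √((H+B)/B).
√(2DS/H) = √(2 × 42,120 × 385 / 15) = 1470.429.
√((H+B)/B) = √((15+29.8)/29.8) = 1.2261.
Q* ≈ 1802.913.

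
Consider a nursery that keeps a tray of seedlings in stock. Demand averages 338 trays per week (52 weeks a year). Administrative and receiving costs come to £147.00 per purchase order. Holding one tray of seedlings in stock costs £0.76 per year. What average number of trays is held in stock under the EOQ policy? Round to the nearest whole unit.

Average inventory ≈ 1,304 trays

Annual demand D = 338 × 52 = 17,576.
Q* = √(2DS/H) = √(2 × 17,576 × 147 / 0.76) ≈ 2607.52.
Average inventory = Q*/2 ≈ 2607.52 / 2 = 1303.758.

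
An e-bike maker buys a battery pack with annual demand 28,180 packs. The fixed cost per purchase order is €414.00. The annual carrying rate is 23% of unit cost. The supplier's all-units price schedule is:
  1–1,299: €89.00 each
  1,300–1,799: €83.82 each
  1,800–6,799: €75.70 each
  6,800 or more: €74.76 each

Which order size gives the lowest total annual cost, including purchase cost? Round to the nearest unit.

Q* ≈ 1,800 packs

Holding cost per unit per year at price C is H = 0.23·C.
For each price level, check whether its EOQ is feasible; otherwise the best quantity at that price is the breakpoint.
EOQ at €89.00 = 1067.6 (feasible in tier 1): TC = 28,180×€89.00 + (28,180/1067.6)×414 + (1067.6/2)×0.23×€89.00 = €2,529,874.69.
EOQ at €83.82 = 1100.1 < 1300, so use break Q=1300: TC = 28,180×€83.82 + (28,180/1300.0)×414 + (1300.0/2)×0.23×€83.82 = €2,383,552.94.
EOQ at €75.70 = 1157.6 < 1800, so use break Q=1800: TC = 28,180×€75.70 + (28,180/1800.0)×414 + (1800.0/2)×0.23×€75.70 = €2,155,377.30.
EOQ at €74.76 = 1164.9 < 6800, so use break Q=6800: TC = 28,180×€74.76 + (28,180/6800.0)×414 + (6800.0/2)×0.23×€74.76 = €2,166,914.78.
Lowest total cost is €2,155,377.30 at Q = 1800.0.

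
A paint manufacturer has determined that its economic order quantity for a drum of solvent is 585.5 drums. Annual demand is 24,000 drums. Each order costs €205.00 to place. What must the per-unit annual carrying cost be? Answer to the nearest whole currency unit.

Squaring Q* = √(2DS/H) gives Q*² = 2DS/H.
From Q* = √(2DS/H): H = 2DS / Q*² = 2 × 24,000 × 205 / 585.5² = 28.7039.

H ≈ €29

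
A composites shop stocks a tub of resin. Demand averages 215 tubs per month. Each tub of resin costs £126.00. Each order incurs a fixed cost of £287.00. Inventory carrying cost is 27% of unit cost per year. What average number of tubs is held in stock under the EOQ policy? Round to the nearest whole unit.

Annual demand D = 215 × 12 = 2,580.
Holding cost H = 0.27 × £126.00 = £34.0200 per unit per year.
The optimal lot size = √(2DS/H) = √(2 × 2,580 × 287 / 34.02) ≈ 208.64.
Average inventory = Q*/2 ≈ 208.64 / 2 = 104.320.

Average inventory ≈ 104 tubs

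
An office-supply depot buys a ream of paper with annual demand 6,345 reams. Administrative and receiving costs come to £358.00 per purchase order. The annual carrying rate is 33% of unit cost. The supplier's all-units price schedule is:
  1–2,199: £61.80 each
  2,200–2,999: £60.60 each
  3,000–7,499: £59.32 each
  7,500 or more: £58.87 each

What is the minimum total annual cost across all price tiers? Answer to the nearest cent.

TC* ≈ £401,746.51

Holding cost per unit per year at price C is H = 0.33·C.
Evaluate total cost at each tier's feasible EOQ or, if the EOQ is below the tier, at the tier's minimum quantity.
EOQ at £61.80 = 472.0 (feasible in tier 1): TC = 6,345×£61.80 + (6,345/472.0)×358 + (472.0/2)×0.33×£61.80 = £401,746.51.
EOQ at £60.60 = 476.6 < 2200, so use break Q=2200: TC = 6,345×£60.60 + (6,345/2200.0)×358 + (2200.0/2)×0.33×£60.60 = £407,537.30.
EOQ at £59.32 = 481.7 < 3000, so use break Q=3000: TC = 6,345×£59.32 + (6,345/3000.0)×358 + (3000.0/2)×0.33×£59.32 = £406,505.97.
EOQ at £58.87 = 483.6 < 7500, so use break Q=7500: TC = 6,345×£58.87 + (6,345/7500.0)×358 + (7500.0/2)×0.33×£58.87 = £446,684.64.
Lowest total cost among the candidates is at Q = 472.0.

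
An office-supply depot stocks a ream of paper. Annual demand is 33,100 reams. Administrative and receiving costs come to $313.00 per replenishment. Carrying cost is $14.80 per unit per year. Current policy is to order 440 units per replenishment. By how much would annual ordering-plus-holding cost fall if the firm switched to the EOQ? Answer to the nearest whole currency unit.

EOQ = √(2DS/H) = √(2 × 33,100 × 313 / 14.8) ≈ 1183.23.
Cost at Q* = (D/Q*)S + (Q*/2)H = √(2DSH) ≈ $17,511.85.
Cost at Q = 440: (33,100/440)×313 + (440/2)×14.8 = $23,546.14 + $3,256.00 = $26,802.14.
Excess = $26,802.14 − $17,511.85 = $9,290.29.

Extra cost ≈ $9,290 per year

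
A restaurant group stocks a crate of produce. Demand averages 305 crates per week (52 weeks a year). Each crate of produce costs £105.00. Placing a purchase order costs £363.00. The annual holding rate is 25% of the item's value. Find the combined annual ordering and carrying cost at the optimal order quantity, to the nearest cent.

Annual demand D = 305 × 52 = 15,860.
Holding cost H = 0.25 × £105.00 = £26.2500 per unit per year.
Q* = √(2DS/H) = √(2 × 15,860 × 363 / 26.25) ≈ 662.30.
At the optimum the two cost components are equal, so total cost = 2·(Q*/2)H = Q*·H.
Minimum total = √(2DSH) = √(2 × 15,860 × 363 × 26.25) ≈ 17385.395.

TC* ≈ £17,385.39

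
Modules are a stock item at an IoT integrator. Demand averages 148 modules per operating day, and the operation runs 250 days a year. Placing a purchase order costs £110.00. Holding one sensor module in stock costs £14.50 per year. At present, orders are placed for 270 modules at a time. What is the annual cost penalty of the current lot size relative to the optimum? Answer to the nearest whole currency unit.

Annual demand D = 148 × 250 = 37,000.
EOQ = √(2DS/H) = √(2 × 37,000 × 110 / 14.5) ≈ 749.25.
Cost at Q* = (D/Q*)S + (Q*/2)H = √(2DSH) ≈ £10,864.16.
Cost at Q = 270: (37,000/270)×110 + (270/2)×14.5 = £15,074.07 + £1,957.50 = £17,031.57.
Excess = £17,031.57 − £10,864.16 = £6,167.41.

Extra cost ≈ £6,167 per year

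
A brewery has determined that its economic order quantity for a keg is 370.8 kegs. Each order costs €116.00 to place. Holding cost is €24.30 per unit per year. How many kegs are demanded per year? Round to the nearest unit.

The basic EOQ model gives Q* = √(2DS/H); rearrange for the unknown.
From Q* = √(2DS/H): D = Q*²H / (2S) = 370.8² × 24.3 / (2 × 116) = 14401.169.

D ≈ 14,401 kegs per year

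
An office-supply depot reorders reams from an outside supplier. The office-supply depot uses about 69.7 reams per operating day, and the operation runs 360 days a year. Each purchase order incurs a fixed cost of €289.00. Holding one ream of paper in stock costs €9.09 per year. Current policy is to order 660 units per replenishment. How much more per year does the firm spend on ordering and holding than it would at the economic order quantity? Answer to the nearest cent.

Extra cost ≈ €2,505.06 per year

Annual demand D = 69.7 × 360 = 25,092.
EOQ = √(2DS/H) = √(2 × 25,092 × 289 / 9.09) ≈ 1263.13.
Cost at Q* = (D/Q*)S + (Q*/2)H = √(2DSH) ≈ €11,481.89.
Cost at Q = 660: (25,092/660)×289 + (660/2)×9.09 = €10,987.25 + €2,999.70 = €13,986.95.
Excess = €13,986.95 − €11,481.89 = €2,505.06.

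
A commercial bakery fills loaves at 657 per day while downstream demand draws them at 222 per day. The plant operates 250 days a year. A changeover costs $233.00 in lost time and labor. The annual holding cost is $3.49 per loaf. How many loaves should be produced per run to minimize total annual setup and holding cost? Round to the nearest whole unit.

Q* ≈ 3,346 loaves

Annual demand D = 222 × 250 = 55,500.
Production build-up factor (1 − d/p) = 1 − 222/657 = 0.6621.
Q* = √(2DS / (H(1 − d/p))) = √(2 × 55,500 × 233 / (3.49 × 0.6621)).
= √(25,863,000 / 2.3107) ≈ 3345.529.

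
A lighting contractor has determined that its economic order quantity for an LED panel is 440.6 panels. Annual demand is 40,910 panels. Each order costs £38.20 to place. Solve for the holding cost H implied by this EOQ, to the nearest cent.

The basic EOQ model gives Q* = √(2DS/H); rearrange for the unknown.
From Q* = √(2DS/H): H = 2DS / Q*² = 2 × 40,910 × 38.2 / 440.6² = 16.1003.

H ≈ £16.10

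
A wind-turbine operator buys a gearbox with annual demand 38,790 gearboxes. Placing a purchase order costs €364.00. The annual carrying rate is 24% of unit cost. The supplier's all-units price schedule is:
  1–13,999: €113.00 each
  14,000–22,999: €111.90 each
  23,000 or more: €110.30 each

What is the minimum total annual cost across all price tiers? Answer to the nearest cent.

Holding cost per unit per year at price C is H = 0.24·C.
Evaluate total cost at each tier's feasible EOQ or, if the EOQ is below the tier, at the tier's minimum quantity.
EOQ at €113.00 = 1020.4 (feasible in tier 1): TC = 38,790×€113.00 + (38,790/1020.4)×364 + (1020.4/2)×0.24×€113.00 = €4,410,943.90.
EOQ at €111.90 = 1025.4 < 14000, so use break Q=14000: TC = 38,790×€111.90 + (38,790/14000.0)×364 + (14000.0/2)×0.24×€111.90 = €4,529,601.54.
EOQ at €110.30 = 1032.8 < 23000, so use break Q=23000: TC = 38,790×€110.30 + (38,790/23000.0)×364 + (23000.0/2)×0.24×€110.30 = €4,583,578.89.
Lowest total cost among the candidates is at Q = 1020.4.

TC* ≈ €4,410,943.90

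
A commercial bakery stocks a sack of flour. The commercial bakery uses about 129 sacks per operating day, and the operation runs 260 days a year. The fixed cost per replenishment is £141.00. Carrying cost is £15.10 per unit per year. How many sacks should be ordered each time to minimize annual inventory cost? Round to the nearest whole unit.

Q* ≈ 791 sacks

Annual demand D = 129 × 260 = 33,540.
EOQ = √(2DS / H) = √(2 × 33,540 × 141 / 15.1).
= √(9,458,280 / 15.1) = √626,376.1589 ≈ 791.439.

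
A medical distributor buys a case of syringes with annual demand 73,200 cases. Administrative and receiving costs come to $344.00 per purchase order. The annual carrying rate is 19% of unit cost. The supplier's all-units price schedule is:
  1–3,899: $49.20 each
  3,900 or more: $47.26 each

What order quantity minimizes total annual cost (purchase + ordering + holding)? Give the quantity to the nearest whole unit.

Holding cost per unit per year at price C is H = 0.19·C.
For each price level, check whether its EOQ is feasible; otherwise the best quantity at that price is the breakpoint.
EOQ at $49.20 = 2321.1 (feasible in tier 1): TC = 73,200×$49.20 + (73,200/2321.1)×344 + (2321.1/2)×0.19×$49.20 = $3,623,137.47.
EOQ at $47.26 = 2368.2 < 3900, so use break Q=3900: TC = 73,200×$47.26 + (73,200/3900.0)×344 + (3900.0/2)×0.19×$47.26 = $3,483,398.45.
Lowest total cost is $3,483,398.45 at Q = 3900.0.

Q* ≈ 3,900 cases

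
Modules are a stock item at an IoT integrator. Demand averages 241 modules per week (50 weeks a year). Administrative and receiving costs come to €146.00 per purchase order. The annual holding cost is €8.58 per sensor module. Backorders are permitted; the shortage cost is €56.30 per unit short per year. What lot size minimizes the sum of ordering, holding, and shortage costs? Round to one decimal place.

Annual demand D = 241 × 50 = 12,050.
With planned backorders, Q* = √(2DS/H) · √((H+B)/B).
√(2DS/H) = √(2 × 12,050 × 146 / 8.58) = 640.385.
√((H+B)/B) = √((8.58+56.3)/56.3) = 1.0735.
Q* ≈ 687.452.

Q* ≈ 687.5 modules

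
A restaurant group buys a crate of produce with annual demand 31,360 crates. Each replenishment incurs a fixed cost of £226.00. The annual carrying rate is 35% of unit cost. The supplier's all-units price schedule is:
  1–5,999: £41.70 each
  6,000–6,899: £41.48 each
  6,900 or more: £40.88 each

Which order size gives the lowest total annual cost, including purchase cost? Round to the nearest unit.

Holding cost per unit per year at price C is H = 0.35·C.
Candidates are each tier's EOQ (if it falls in that tier) and each price-break quantity.
EOQ at £41.70 = 985.5 (feasible in tier 1): TC = 31,360×£41.70 + (31,360/985.5)×226 + (985.5/2)×0.35×£41.70 = £1,322,095.33.
EOQ at £41.48 = 988.1 < 6000, so use break Q=6000: TC = 31,360×£41.48 + (31,360/6000.0)×226 + (6000.0/2)×0.35×£41.48 = £1,345,548.03.
EOQ at £40.88 = 995.3 < 6900, so use break Q=6900: TC = 31,360×£40.88 + (31,360/6900.0)×226 + (6900.0/2)×0.35×£40.88 = £1,332,386.55.
Lowest total cost is £1,322,095.33 at Q = 985.5.

Q* ≈ 985 crates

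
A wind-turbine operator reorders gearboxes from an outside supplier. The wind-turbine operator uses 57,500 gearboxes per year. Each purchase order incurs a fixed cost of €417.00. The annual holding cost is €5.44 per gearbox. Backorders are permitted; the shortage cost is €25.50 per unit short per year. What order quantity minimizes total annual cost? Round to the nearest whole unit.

With planned backorders, Q* = √(2DS/H) · √((H+B)/B).
√(2DS/H) = √(2 × 57,500 × 417 / 5.44) = 2969.050.
√((H+B)/B) = √((5.44+25.5)/25.5) = 1.1015.
Q* ≈ 3270.450.

Q* ≈ 3,270 gearboxes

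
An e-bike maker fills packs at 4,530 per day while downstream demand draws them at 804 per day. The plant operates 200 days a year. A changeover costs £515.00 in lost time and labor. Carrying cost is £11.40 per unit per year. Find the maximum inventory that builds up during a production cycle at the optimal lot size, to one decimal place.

Annual demand D = 804 × 200 = 160,800.
Production build-up factor (1 − d/p) = 1 − 804/4,530 = 0.8225.
Q* = √(2DS / (H(1 − d/p))) = √(2 × 160,800 × 515 / (11.4 × 0.8225)).
= √(165,624,000 / 9.3767) ≈ 4202.782.
Maximum inventory = Q*(1 − d/p) = 4202.782 × 0.8225 ≈ 3456.858.

I_max ≈ 3,456.9 packs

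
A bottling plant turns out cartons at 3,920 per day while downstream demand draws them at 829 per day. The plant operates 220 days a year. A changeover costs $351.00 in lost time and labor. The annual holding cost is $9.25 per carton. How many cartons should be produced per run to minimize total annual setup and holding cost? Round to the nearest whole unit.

Q* ≈ 4,190 cartons

Annual demand D = 829 × 220 = 182,380.
Production build-up factor (1 − d/p) = 1 − 829/3,920 = 0.7885.
Q* = √(2DS / (H(1 − d/p))) = √(2 × 182,380 × 351 / (9.25 × 0.7885)).
= √(128,030,760 / 7.2938) ≈ 4189.670.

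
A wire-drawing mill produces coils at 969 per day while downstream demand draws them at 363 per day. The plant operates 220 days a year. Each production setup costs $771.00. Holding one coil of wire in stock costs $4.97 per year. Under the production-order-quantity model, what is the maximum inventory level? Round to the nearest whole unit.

Annual demand D = 363 × 220 = 79,860.
Production build-up factor (1 − d/p) = 1 − 363/969 = 0.6254.
Q* = √(2DS / (H(1 − d/p))) = √(2 × 79,860 × 771 / (4.97 × 0.6254)).
= √(123,144,120 / 3.1082) ≈ 6294.398.
Maximum inventory = Q*(1 − d/p) = 6294.398 × 0.6254 ≈ 3936.435.

I_max ≈ 3,936 coils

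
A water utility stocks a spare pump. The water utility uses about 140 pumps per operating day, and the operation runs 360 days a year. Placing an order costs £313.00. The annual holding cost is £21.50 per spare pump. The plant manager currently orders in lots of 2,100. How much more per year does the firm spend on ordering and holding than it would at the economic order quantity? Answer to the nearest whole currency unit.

Annual demand D = 140 × 360 = 50,400.
EOQ = √(2DS/H) = √(2 × 50,400 × 313 / 21.5) ≈ 1211.39.
Cost at Q* = (D/Q*)S + (Q*/2)H = √(2DSH) ≈ £26,044.84.
Cost at Q = 2,100: (50,400/2,100)×313 + (2,100/2)×21.5 = £7,512.00 + £22,575.00 = £30,087.00.
Excess = £30,087.00 − £26,044.84 = £4,042.16.

Extra cost ≈ £4,042 per year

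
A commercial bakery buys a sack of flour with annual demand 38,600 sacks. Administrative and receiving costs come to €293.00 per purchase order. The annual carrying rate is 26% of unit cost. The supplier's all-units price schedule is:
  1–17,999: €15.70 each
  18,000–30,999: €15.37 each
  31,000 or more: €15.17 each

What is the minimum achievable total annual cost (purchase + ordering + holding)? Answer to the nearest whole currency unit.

TC* ≈ €615,629

Holding cost per unit per year at price C is H = 0.26·C.
Candidates are each tier's EOQ (if it falls in that tier) and each price-break quantity.
EOQ at €15.70 = 2354.0 (feasible in tier 1): TC = 38,600×€15.70 + (38,600/2354.0)×293 + (2354.0/2)×0.26×€15.70 = €615,629.02.
EOQ at €15.37 = 2379.1 < 18000, so use break Q=18000: TC = 38,600×€15.37 + (38,600/18000.0)×293 + (18000.0/2)×0.26×€15.37 = €629,876.12.
EOQ at €15.17 = 2394.8 < 31000, so use break Q=31000: TC = 38,600×€15.17 + (38,600/31000.0)×293 + (31000.0/2)×0.26×€15.17 = €647,061.93.
Lowest total cost among the candidates is at Q = 2354.0.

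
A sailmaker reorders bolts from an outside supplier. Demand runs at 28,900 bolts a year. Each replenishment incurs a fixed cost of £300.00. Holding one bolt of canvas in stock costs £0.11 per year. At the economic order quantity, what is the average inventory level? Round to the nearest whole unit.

The optimal lot size = √(2DS/H) = √(2 × 28,900 × 300 / 0.11) ≈ 12555.33.
Average inventory = Q*/2 ≈ 12555.33 / 2 = 6277.666.

Average inventory ≈ 6,278 bolts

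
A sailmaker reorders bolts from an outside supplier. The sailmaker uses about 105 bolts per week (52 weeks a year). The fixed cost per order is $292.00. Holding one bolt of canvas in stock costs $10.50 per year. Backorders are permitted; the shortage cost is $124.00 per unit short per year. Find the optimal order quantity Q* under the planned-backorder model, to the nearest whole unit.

Q* ≈ 574 bolts

Annual demand D = 105 × 52 = 5,460.
With planned backorders, Q* = √(2DS/H) · √((H+B)/B).
√(2DS/H) = √(2 × 5,460 × 292 / 10.5) = 551.072.
√((H+B)/B) = √((10.5+124)/124) = 1.0415.
Q* ≈ 573.929.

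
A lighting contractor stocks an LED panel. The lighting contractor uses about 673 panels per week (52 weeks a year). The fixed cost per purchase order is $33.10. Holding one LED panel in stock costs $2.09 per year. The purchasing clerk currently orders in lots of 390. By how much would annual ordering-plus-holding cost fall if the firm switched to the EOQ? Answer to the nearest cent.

Annual demand D = 673 × 52 = 34,996.
EOQ = √(2DS/H) = √(2 × 34,996 × 33.1 / 2.09) ≈ 1052.85.
Cost at Q* = (D/Q*)S + (Q*/2)H = √(2DSH) ≈ $2,200.45.
Cost at Q = 390: (34,996/390)×33.1 + (390/2)×2.09 = $2,970.17 + $407.55 = $3,377.72.
Excess = $3,377.72 − $2,200.45 = $1,177.27.

Extra cost ≈ $1,177.27 per year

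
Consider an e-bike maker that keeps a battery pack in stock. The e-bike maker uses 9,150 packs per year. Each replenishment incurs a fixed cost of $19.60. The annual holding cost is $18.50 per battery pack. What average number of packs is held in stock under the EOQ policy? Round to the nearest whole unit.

Average inventory ≈ 70 packs

The optimal lot size = √(2DS/H) = √(2 × 9,150 × 19.6 / 18.5) ≈ 139.24.
Average inventory = Q*/2 ≈ 139.24 / 2 = 69.621.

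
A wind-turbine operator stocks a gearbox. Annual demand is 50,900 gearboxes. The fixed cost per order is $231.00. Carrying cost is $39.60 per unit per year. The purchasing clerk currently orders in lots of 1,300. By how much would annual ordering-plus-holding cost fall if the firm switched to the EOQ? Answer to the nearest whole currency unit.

EOQ = √(2DS/H) = √(2 × 50,900 × 231 / 39.6) ≈ 770.61.
Cost at Q* = (D/Q*)S + (Q*/2)H = √(2DSH) ≈ $30,515.99.
Cost at Q = 1,300: (50,900/1,300)×231 + (1,300/2)×39.6 = $9,044.54 + $25,740.00 = $34,784.54.
Excess = $34,784.54 − $30,515.99 = $4,268.55.

Extra cost ≈ $4,269 per year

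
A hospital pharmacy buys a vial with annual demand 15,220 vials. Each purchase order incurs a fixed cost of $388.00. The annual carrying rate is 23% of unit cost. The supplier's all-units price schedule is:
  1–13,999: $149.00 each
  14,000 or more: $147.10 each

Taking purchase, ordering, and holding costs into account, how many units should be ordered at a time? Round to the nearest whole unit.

Holding cost per unit per year at price C is H = 0.23·C.
Candidates are each tier's EOQ (if it falls in that tier) and each price-break quantity.
EOQ at $149.00 = 587.1 (feasible in tier 1): TC = 15,220×$149.00 + (15,220/587.1)×388 + (587.1/2)×0.23×$149.00 = $2,287,898.48.
EOQ at $147.10 = 590.8 < 14000, so use break Q=14000: TC = 15,220×$147.10 + (15,220/14000.0)×388 + (14000.0/2)×0.23×$147.10 = $2,476,114.81.
Lowest total cost is $2,287,898.48 at Q = 587.1.

Q* ≈ 587 vials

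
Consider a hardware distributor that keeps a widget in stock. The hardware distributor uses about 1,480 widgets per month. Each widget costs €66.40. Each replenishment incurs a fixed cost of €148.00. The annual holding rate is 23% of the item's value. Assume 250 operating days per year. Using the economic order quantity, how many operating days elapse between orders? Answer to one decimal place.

Annual demand D = 1,480 × 12 = 17,760.
Holding cost H = 0.23 × €66.40 = €15.2720 per unit per year.
Q* = √(2DS/H) = √(2 × 17,760 × 148 / 15.272) ≈ 586.70.
Cycle time = Q*/D × 250 = 586.70 / 17,760 × 250 ≈ 8.259 days.

T ≈ 8.3 days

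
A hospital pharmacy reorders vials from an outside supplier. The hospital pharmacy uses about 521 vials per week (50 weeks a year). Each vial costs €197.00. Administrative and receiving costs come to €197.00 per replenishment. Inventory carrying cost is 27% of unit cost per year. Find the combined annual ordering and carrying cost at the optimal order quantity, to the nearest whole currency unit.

Annual demand D = 521 × 50 = 26,050.
Holding cost H = 0.27 × €197.00 = €53.1900 per unit per year.
Q* = √(2DS/H) = √(2 × 26,050 × 197 / 53.19) ≈ 439.28.
At the optimum the two cost components are equal, so total cost = 2·(Q*/2)H = Q*·H.
Minimum total = √(2DSH) = √(2 × 26,050 × 197 × 53.19) ≈ 23365.064.

TC* ≈ €23,365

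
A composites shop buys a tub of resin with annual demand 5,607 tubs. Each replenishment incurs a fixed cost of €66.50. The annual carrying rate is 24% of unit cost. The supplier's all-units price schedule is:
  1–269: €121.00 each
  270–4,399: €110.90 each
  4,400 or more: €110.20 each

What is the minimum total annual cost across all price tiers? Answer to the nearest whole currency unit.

Holding cost per unit per year at price C is H = 0.24·C.
For each price level, check whether its EOQ is feasible; otherwise the best quantity at that price is the breakpoint.
EOQ at €121.00 = 160.2 (feasible in tier 1): TC = 5,607×€121.00 + (5,607/160.2)×66.5 + (160.2/2)×0.24×€121.00 = €683,100.60.
EOQ at €110.90 = 167.4 < 270, so use break Q=270: TC = 5,607×€110.90 + (5,607/270.0)×66.5 + (270.0/2)×0.24×€110.90 = €626,790.44.
EOQ at €110.20 = 167.9 < 4400, so use break Q=4400: TC = 5,607×€110.20 + (5,607/4400.0)×66.5 + (4400.0/2)×0.24×€110.20 = €676,161.74.
Lowest total cost among the candidates is at Q = 270.0.

TC* ≈ €626,790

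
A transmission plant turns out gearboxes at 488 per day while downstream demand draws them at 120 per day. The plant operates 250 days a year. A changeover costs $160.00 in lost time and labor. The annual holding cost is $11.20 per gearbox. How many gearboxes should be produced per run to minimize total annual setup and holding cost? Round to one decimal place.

Annual demand D = 120 × 250 = 30,000.
Production build-up factor (1 − d/p) = 1 − 120/488 = 0.7541.
Q* = √(2DS / (H(1 − d/p))) = √(2 × 30,000 × 160 / (11.2 × 0.7541)).
= √(9,600,000 / 8.4459) ≈ 1066.136.

Q* ≈ 1,066.1 gearboxes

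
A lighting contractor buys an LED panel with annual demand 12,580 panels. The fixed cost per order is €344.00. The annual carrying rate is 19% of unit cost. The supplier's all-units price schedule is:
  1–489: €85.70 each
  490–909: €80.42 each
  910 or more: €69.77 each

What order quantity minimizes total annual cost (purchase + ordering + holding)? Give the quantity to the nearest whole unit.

Q* ≈ 910 panels

Holding cost per unit per year at price C is H = 0.19·C.
Candidates are each tier's EOQ (if it falls in that tier) and each price-break quantity.
Tier 1 (€85.70): EOQ = 729.1 exceeds tier's upper bound 489, so this tier is dominated.
EOQ at €80.42 = 752.6 (feasible in tier 2): TC = 12,580×€80.42 + (12,580/752.6)×344 + (752.6/2)×0.19×€80.42 = €1,023,183.48.
EOQ at €69.77 = 808.0 < 910, so use break Q=910: TC = 12,580×€69.77 + (12,580/910.0)×344 + (910.0/2)×0.19×€69.77 = €888,493.73.
Lowest total cost is €888,493.73 at Q = 910.0.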